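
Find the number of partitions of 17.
297

p(n) counts ways to write n as a sum of positive integers (order ignored).
Euler's pentagonal recurrence: p(k) = p(k-1) + p(k-2) - p(k-5) - p(k-7) + p(k-12) + p(k-15) - ... (offsets j(3j∓1)/2, signs ++--, p(0)=1, p(<0)=0).
DP table for k = 0..16: p(0)=1, p(1)=1, p(2)=2, p(3)=3, p(4)=5, p(5)=7, p(6)=11, p(7)=15, p(8)=22, p(9)=30, p(10)=42, p(11)=56, p(12)=77, p(13)=101, p(14)=135, p(15)=176, p(16)=231.
Final step: p(17) = p(16) + p(15) - p(12) - p(10) + p(5) + p(2)
= 231 + 176 - 77 - 42 + 7 + 2
= 297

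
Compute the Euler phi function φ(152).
72

152 = 2^3 × 19
φ(n) = n × ∏(1 - 1/p) for each prime p dividing n
φ(152) = 152 × (1 - 1/2) × (1 - 1/19) = 72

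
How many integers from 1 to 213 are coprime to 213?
140

213 = 3 × 71
φ(n) = n × ∏(1 - 1/p) for each prime p dividing n
φ(213) = 213 × (1 - 1/3) × (1 - 1/71) = 140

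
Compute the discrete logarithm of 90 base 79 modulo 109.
15

Baby-step giant-step with step n = ⌈√109⌉ = 11.
Baby steps 79^j mod 109 (j:value) for j=0..10: 0:1, 1:79, 2:28, 3:32, 4:21, 5:24, 6:43, 7:18, 8:5, 9:68, 10:31.
Giant-step multiplier: 79^(-11) ≡ 79^(108-11) = 79^97 ≡ 62 (mod 109).
Giant steps γ_i = 90·62^i mod 109: γ_0=90, γ_1=21 (in table at j=4).
x = i·n + j = 1·11 + 4 = 15.
Check: 79^15 ≡ 90 (mod 109).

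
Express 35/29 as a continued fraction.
[1; 4, 1, 5]

Euclidean algorithm steps:
35 = 1 × 29 + 6
29 = 4 × 6 + 5
6 = 1 × 5 + 1
5 = 5 × 1 + 0
Continued fraction: [1; 4, 1, 5]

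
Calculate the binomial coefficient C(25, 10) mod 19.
0

Using Lucas' theorem:
Write n=25 and k=10 in base 19:
n in base 19: [1, 6]
k in base 19: [0, 10]
C(25,10) mod 19 = ∏ C(n_i, k_i) mod 19
Digit binomials (mod 19): C(1,0) = 1; C(6,10) = 0 (k_i > n_i)
Product: 1 × 0 = 0 ≡ 0 (mod 19)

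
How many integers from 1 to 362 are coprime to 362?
180

362 = 2 × 181
φ(n) = n × ∏(1 - 1/p) for each prime p dividing n
φ(362) = 362 × (1 - 1/2) × (1 - 1/181) = 180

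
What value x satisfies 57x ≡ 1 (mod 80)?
73

gcd(57, 80) = 1, so the inverse exists.
Extended Euclidean algorithm on (80, 57):
80 = 1 × 57 + 23  ⟹  23 = (1)·80 + (-1)·57
57 = 2 × 23 + 11  ⟹  11 = (-2)·80 + (3)·57
23 = 2 × 11 + 1  ⟹  1 = (5)·80 + (-7)·57
So (-7)·57 ≡ 1 (mod 80), i.e. 57^(-1) ≡ -7 ≡ 73 (mod 80).
Check: 57 × 73 = 4161 ≡ 1 (mod 80)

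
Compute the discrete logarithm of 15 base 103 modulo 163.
152

Baby-step giant-step with step n = ⌈√163⌉ = 13.
Baby steps 103^j mod 163 (j:value) for j=0..12: 0:1, 1:103, 2:14, 3:138, 4:33, 5:139, 6:136, 7:153, 8:111, 9:23, 10:87, 11:159, 12:77.
Giant-step multiplier: 103^(-13) ≡ 103^(162-13) = 103^149 ≡ 32 (mod 163).
Giant steps γ_i = 15·32^i mod 163: γ_0=15, γ_1=154, γ_2=38, γ_3=75, γ_4=118, γ_5=27, γ_6=49, γ_7=101, γ_8=135, γ_9=82, γ_10=16, γ_11=23 (in table at j=9).
x = i·n + j = 11·13 + 9 = 152.
Check: 103^152 ≡ 15 (mod 163).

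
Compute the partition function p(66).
2323520

p(n) counts ways to write n as a sum of positive integers (order ignored).
Euler's pentagonal recurrence: p(k) = p(k-1) + p(k-2) - p(k-5) - p(k-7) + p(k-12) + p(k-15) - ... (offsets j(3j∓1)/2, signs ++--, p(0)=1, p(<0)=0).
DP table for k = 0..65: p(0)=1, p(1)=1, p(2)=2, p(3)=3, p(4)=5, p(5)=7, p(6)=11, p(7)=15, p(8)=22, p(9)=30, p(10)=42, p(11)=56, p(12)=77, p(13)=101, p(14)=135, p(15)=176, p(16)=231, p(17)=297, p(18)=385, p(19)=490, p(20)=627, p(21)=792, p(22)=1002, p(23)=1255, p(24)=1575, p(25)=1958, p(26)=2436, p(27)=3010, p(28)=3718, p(29)=4565, p(30)=5604, p(31)=6842, p(32)=8349, p(33)=10143, p(34)=12310, p(35)=14883, p(36)=17977, p(37)=21637, p(38)=26015, p(39)=31185, p(40)=37338, p(41)=44583, p(42)=53174, p(43)=63261, p(44)=75175, p(45)=89134, p(46)=105558, p(47)=124754, p(48)=147273, p(49)=173525, p(50)=204226, p(51)=239943, p(52)=281589, p(53)=329931, p(54)=386155, p(55)=451276, p(56)=526823, p(57)=614154, p(58)=715220, p(59)=831820, p(60)=966467, p(61)=1121505, p(62)=1300156, p(63)=1505499, p(64)=1741630, p(65)=2012558.
Final step: p(66) = p(65) + p(64) - p(61) - p(59) + p(54) + p(51) - p(44) - p(40) + p(31) + p(26) - p(15) - p(9)
= 2012558 + 1741630 - 1121505 - 831820 + 386155 + 239943 - 75175 - 37338 + 6842 + 2436 - 176 - 30
= 2323520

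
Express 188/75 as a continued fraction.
[2; 1, 1, 37]

Euclidean algorithm steps:
188 = 2 × 75 + 38
75 = 1 × 38 + 37
38 = 1 × 37 + 1
37 = 37 × 1 + 0
Continued fraction: [2; 1, 1, 37]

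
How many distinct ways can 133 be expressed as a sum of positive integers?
7346629512

p(n) counts ways to write n as a sum of positive integers (order ignored).
Euler's pentagonal recurrence: p(k) = p(k-1) + p(k-2) - p(k-5) - p(k-7) + p(k-12) + p(k-15) - ... (offsets j(3j∓1)/2, signs ++--, p(0)=1, p(<0)=0).
DP table for k = 0..132: p(0)=1, p(1)=1, p(2)=2, p(3)=3, p(4)=5, p(5)=7, p(6)=11, p(7)=15, p(8)=22, p(9)=30, p(10)=42, p(11)=56, p(12)=77, p(13)=101, p(14)=135, p(15)=176, p(16)=231, p(17)=297, p(18)=385, p(19)=490, p(20)=627, p(21)=792, p(22)=1002, p(23)=1255, p(24)=1575, p(25)=1958, p(26)=2436, p(27)=3010, p(28)=3718, p(29)=4565, p(30)=5604, p(31)=6842, p(32)=8349, p(33)=10143, p(34)=12310, p(35)=14883, p(36)=17977, p(37)=21637, p(38)=26015, p(39)=31185, p(40)=37338, p(41)=44583, p(42)=53174, p(43)=63261, p(44)=75175, p(45)=89134, p(46)=105558, p(47)=124754, p(48)=147273, p(49)=173525, p(50)=204226, p(51)=239943, p(52)=281589, p(53)=329931, p(54)=386155, p(55)=451276, p(56)=526823, p(57)=614154, p(58)=715220, p(59)=831820, p(60)=966467, p(61)=1121505, p(62)=1300156, p(63)=1505499, p(64)=1741630, p(65)=2012558, p(66)=2323520, p(67)=2679689, p(68)=3087735, p(69)=3554345, p(70)=4087968, p(71)=4697205, p(72)=5392783, p(73)=6185689, p(74)=7089500, p(75)=8118264, p(76)=9289091, p(77)=10619863, p(78)=12132164, p(79)=13848650, p(80)=15796476, p(81)=18004327, p(82)=20506255, p(83)=23338469, p(84)=26543660, p(85)=30167357, p(86)=34262962, p(87)=38887673, p(88)=44108109, p(89)=49995925, p(90)=56634173, p(91)=64112359, p(92)=72533807, p(93)=82010177, p(94)=92669720, p(95)=104651419, p(96)=118114304, p(97)=133230930, p(98)=150198136, p(99)=169229875, p(100)=190569292, p(101)=214481126, p(102)=241265379, p(103)=271248950, p(104)=304801365, p(105)=342325709, p(106)=384276336, p(107)=431149389, p(108)=483502844, p(109)=541946240, p(110)=607163746, p(111)=679903203, p(112)=761002156, p(113)=851376628, p(114)=952050665, p(115)=1064144451, p(116)=1188908248, p(117)=1327710076, p(118)=1482074143, p(119)=1653668665, p(120)=1844349560, p(121)=2056148051, p(122)=2291320912, p(123)=2552338241, p(124)=2841940500, p(125)=3163127352, p(126)=3519222692, p(127)=3913864295, p(128)=4351078600, p(129)=4835271870, p(130)=5371315400, p(131)=5964539504, p(132)=6620830889.
Final step: p(133) = p(132) + p(131) - p(128) - p(126) + p(121) + p(118) - p(111) - p(107) + p(98) + p(93) - p(82) - p(76) + p(63) + p(56) - p(41) - p(33) + p(16) + p(7)
= 6620830889 + 5964539504 - 4351078600 - 3519222692 + 2056148051 + 1482074143 - 679903203 - 431149389 + 150198136 + 82010177 - 20506255 - 9289091 + 1505499 + 526823 - 44583 - 10143 + 231 + 15
= 7346629512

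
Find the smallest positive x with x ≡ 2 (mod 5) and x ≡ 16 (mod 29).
132

Using Chinese Remainder Theorem:
M = 5 × 29 = 145
M1 = 29, M2 = 5
y1 = 29^(-1) mod 5 = 4
y2 = 5^(-1) mod 29 = 6
x = (2×29×4 + 16×5×6) mod 145 = 132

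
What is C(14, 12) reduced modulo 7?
0

Using Lucas' theorem:
Write n=14 and k=12 in base 7:
n in base 7: [2, 0]
k in base 7: [1, 5]
C(14,12) mod 7 = ∏ C(n_i, k_i) mod 7
Digit binomials (mod 7): C(2,1) = 2; C(0,5) = 0 (k_i > n_i)
Product: 2 × 0 = 0 ≡ 0 (mod 7)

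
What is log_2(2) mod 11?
1

Baby-step giant-step with step n = ⌈√11⌉ = 4.
Baby steps 2^j mod 11 (j:value) for j=0..3: 0:1, 1:2, 2:4, 3:8.
h = 2 is already in the table at j=1, so x = 1.
Check: 2^1 ≡ 2 (mod 11).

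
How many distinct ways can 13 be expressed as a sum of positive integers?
101

p(n) counts ways to write n as a sum of positive integers (order ignored).
Euler's pentagonal recurrence: p(k) = p(k-1) + p(k-2) - p(k-5) - p(k-7) + p(k-12) + p(k-15) - ... (offsets j(3j∓1)/2, signs ++--, p(0)=1, p(<0)=0).
DP table for k = 0..12: p(0)=1, p(1)=1, p(2)=2, p(3)=3, p(4)=5, p(5)=7, p(6)=11, p(7)=15, p(8)=22, p(9)=30, p(10)=42, p(11)=56, p(12)=77.
Final step: p(13) = p(12) + p(11) - p(8) - p(6) + p(1)
= 77 + 56 - 22 - 11 + 1
= 101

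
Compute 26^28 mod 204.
16

Repeated squaring. Binary of 28 = 11100.
26^1 ≡ 26 (mod 204); 26^2 ≡ 64 (mod 204); 26^4 ≡ 16 (mod 204); 26^8 ≡ 52 (mod 204); 26^16 ≡ 52 (mod 204)
26^28 = 26^4 × 26^8 × 26^16 ≡ 16 (mod 204)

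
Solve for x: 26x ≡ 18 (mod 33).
x ≡ 21 (mod 33)

gcd(26, 33) = 1, which divides 18, so solutions exist.
Find 26^(-1) mod 33 by the extended Euclidean algorithm:
33 = 1 × 26 + 7  ⟹  7 = (1)·33 + (-1)·26
26 = 3 × 7 + 5  ⟹  5 = (-3)·33 + (4)·26
7 = 1 × 5 + 2  ⟹  2 = (4)·33 + (-5)·26
5 = 2 × 2 + 1  ⟹  1 = (-11)·33 + (14)·26
So (14)·26 ≡ 1 (mod 33), i.e. 26^(-1) ≡ 14 (mod 33).
x ≡ 14 × 18 = 252 ≡ 21 (mod 33).
Check: 26 × 21 = 546 ≡ 18 (mod 33).
Unique solution: x ≡ 21 (mod 33)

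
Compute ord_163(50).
162

163 is prime, so ord(50) divides φ(163) = 162.
Divisors of 162: 1, 2, 3, 6, 9, 18, 27, 54, 81, 162.
Repeated squaring: 50^1 ≡ 50, 50^2 ≡ 55, 50^4 ≡ 91, 50^8 ≡ 131, 50^16 ≡ 46, 50^32 ≡ 160, 50^64 ≡ 9, 50^128 ≡ 81 (mod 163).
Test 50^d mod 163 for each divisor d in increasing order:
50^1 ≡ 50
50^2 ≡ 55
50^3 = 50^2·50^1 ≡ 142
50^6 = 50^4·50^2 ≡ 115
50^9 = 50^8·50^1 ≡ 30
50^18 = 50^16·50^2 ≡ 85
50^27 = 50^16·50^8·50^2·50^1 ≡ 105
50^54 = 50^32·50^16·50^4·50^2 ≡ 104
50^81 = 50^64·50^16·50^1 ≡ 162
50^162 = 50^128·50^32·50^2 ≡ 1  ← first divisor giving 1
The order is 162.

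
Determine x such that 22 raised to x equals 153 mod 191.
60

Baby-step giant-step with step n = ⌈√191⌉ = 14.
Baby steps 22^j mod 191 (j:value) for j=0..13: 0:1, 1:22, 2:102, 3:143, 4:90, 5:70, 6:12, 7:73, 8:78, 9:188, 10:125, 11:76, 12:144, 13:112.
Giant-step multiplier: 22^(-14) ≡ 22^(190-14) = 22^176 ≡ 10 (mod 191).
Giant steps γ_i = 153·10^i mod 191: γ_0=153, γ_1=2, γ_2=20, γ_3=9, γ_4=90 (in table at j=4).
x = i·n + j = 4·14 + 4 = 60.
Check: 22^60 ≡ 153 (mod 191).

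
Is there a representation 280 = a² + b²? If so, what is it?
Not possible

Factorization: 280 = 2^3 × 5 × 7
By Fermat: n is sum of two squares iff every prime p ≡ 3 (mod 4) appears to even power.
Prime(s) ≡ 3 (mod 4) with odd exponent: [(7, 1)]
Therefore 280 cannot be expressed as a² + b².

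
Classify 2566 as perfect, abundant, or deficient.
deficient

Proper divisors of 2566: sum = 1 + 2 + 1283 = 1286
Since 1286 < 2566, 2566 is deficient.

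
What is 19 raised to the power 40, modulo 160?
1

Repeated squaring. Binary of 40 = 101000.
19^1 ≡ 19 (mod 160); 19^2 ≡ 41 (mod 160); 19^4 ≡ 81 (mod 160); 19^8 ≡ 1 (mod 160); 19^16 ≡ 1 (mod 160); 19^32 ≡ 1 (mod 160)
19^40 = 19^8 × 19^32 ≡ 1 (mod 160)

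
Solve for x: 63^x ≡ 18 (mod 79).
54

Baby-step giant-step with step n = ⌈√79⌉ = 9.
Baby steps 63^j mod 79 (j:value) for j=0..8: 0:1, 1:63, 2:19, 3:12, 4:45, 5:70, 6:65, 7:66, 8:50.
Giant-step multiplier: 63^(-9) ≡ 63^(78-9) = 63^69 ≡ 71 (mod 79).
Giant steps γ_i = 18·71^i mod 79: γ_0=18, γ_1=14, γ_2=46, γ_3=27, γ_4=21, γ_5=69, γ_6=1 (in table at j=0).
x = i·n + j = 6·9 + 0 = 54.
Check: 63^54 ≡ 18 (mod 79).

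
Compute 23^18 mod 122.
3

Repeated squaring. Binary of 18 = 10010.
23^1 ≡ 23 (mod 122); 23^2 ≡ 41 (mod 122); 23^4 ≡ 95 (mod 122); 23^8 ≡ 119 (mod 122); 23^16 ≡ 9 (mod 122)
23^18 = 23^2 × 23^16 ≡ 3 (mod 122)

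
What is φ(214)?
106

214 = 2 × 107
φ(n) = n × ∏(1 - 1/p) for each prime p dividing n
φ(214) = 214 × (1 - 1/2) × (1 - 1/107) = 106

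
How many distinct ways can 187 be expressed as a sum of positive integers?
1280011042268

p(n) counts ways to write n as a sum of positive integers (order ignored).
Euler's pentagonal recurrence: p(k) = p(k-1) + p(k-2) - p(k-5) - p(k-7) + p(k-12) + p(k-15) - ... (offsets j(3j∓1)/2, signs ++--, p(0)=1, p(<0)=0).
DP table for k = 0..186: p(0)=1, p(1)=1, p(2)=2, p(3)=3, p(4)=5, p(5)=7, p(6)=11, p(7)=15, p(8)=22, p(9)=30, p(10)=42, p(11)=56, p(12)=77, p(13)=101, p(14)=135, p(15)=176, p(16)=231, p(17)=297, p(18)=385, p(19)=490, p(20)=627, p(21)=792, p(22)=1002, p(23)=1255, p(24)=1575, p(25)=1958, p(26)=2436, p(27)=3010, p(28)=3718, p(29)=4565, p(30)=5604, p(31)=6842, p(32)=8349, p(33)=10143, p(34)=12310, p(35)=14883, p(36)=17977, p(37)=21637, p(38)=26015, p(39)=31185, p(40)=37338, p(41)=44583, p(42)=53174, p(43)=63261, p(44)=75175, p(45)=89134, p(46)=105558, p(47)=124754, p(48)=147273, p(49)=173525, p(50)=204226, p(51)=239943, p(52)=281589, p(53)=329931, p(54)=386155, p(55)=451276, p(56)=526823, p(57)=614154, p(58)=715220, p(59)=831820, p(60)=966467, p(61)=1121505, p(62)=1300156, p(63)=1505499, p(64)=1741630, p(65)=2012558, p(66)=2323520, p(67)=2679689, p(68)=3087735, p(69)=3554345, p(70)=4087968, p(71)=4697205, p(72)=5392783, p(73)=6185689, p(74)=7089500, p(75)=8118264, p(76)=9289091, p(77)=10619863, p(78)=12132164, p(79)=13848650, p(80)=15796476, p(81)=18004327, p(82)=20506255, p(83)=23338469, p(84)=26543660, p(85)=30167357, p(86)=34262962, p(87)=38887673, p(88)=44108109, p(89)=49995925, p(90)=56634173, p(91)=64112359, p(92)=72533807, p(93)=82010177, p(94)=92669720, p(95)=104651419, p(96)=118114304, p(97)=133230930, p(98)=150198136, p(99)=169229875, p(100)=190569292, p(101)=214481126, p(102)=241265379, p(103)=271248950, p(104)=304801365, p(105)=342325709, p(106)=384276336, p(107)=431149389, p(108)=483502844, p(109)=541946240, p(110)=607163746, p(111)=679903203, p(112)=761002156, p(113)=851376628, p(114)=952050665, p(115)=1064144451, p(116)=1188908248, p(117)=1327710076, p(118)=1482074143, p(119)=1653668665, p(120)=1844349560, p(121)=2056148051, p(122)=2291320912, p(123)=2552338241, p(124)=2841940500, p(125)=3163127352, p(126)=3519222692, p(127)=3913864295, p(128)=4351078600, p(129)=4835271870, p(130)=5371315400, p(131)=5964539504, p(132)=6620830889, p(133)=7346629512, p(134)=8149040695, p(135)=9035836076, p(136)=10015581680, p(137)=11097645016, p(138)=12292341831, p(139)=13610949895, p(140)=15065878135, p(141)=16670689208, p(142)=18440293320, p(143)=20390982757, p(144)=22540654445, p(145)=24908858009, p(146)=27517052599, p(147)=30388671978, p(148)=33549419497, p(149)=37027355200, p(150)=40853235313, p(151)=45060624582, p(152)=49686288421, p(153)=54770336324, p(154)=60356673280, p(155)=66493182097, p(156)=73232243759, p(157)=80630964769, p(158)=88751778802, p(159)=97662728555, p(160)=107438159466, p(161)=118159068427, p(162)=129913904637, p(163)=142798995930, p(164)=156919475295, p(165)=172389800255, p(166)=189334822579, p(167)=207890420102, p(168)=228204732751, p(169)=250438925115, p(170)=274768617130, p(171)=301384802048, p(172)=330495499613, p(173)=362326859895, p(174)=397125074750, p(175)=435157697830, p(176)=476715857290, p(177)=522115831195, p(178)=571701605655, p(179)=625846753120, p(180)=684957390936, p(181)=749474411781, p(182)=819876908323, p(183)=896684817527, p(184)=980462880430, p(185)=1071823774337, p(186)=1171432692373.
Final step: p(187) = p(186) + p(185) - p(182) - p(180) + p(175) + p(172) - p(165) - p(161) + p(152) + p(147) - p(136) - p(130) + p(117) + p(110) - p(95) - p(87) + p(70) + p(61) - p(42) - p(32) + p(11) + p(0)
= 1171432692373 + 1071823774337 - 819876908323 - 684957390936 + 435157697830 + 330495499613 - 172389800255 - 118159068427 + 49686288421 + 30388671978 - 10015581680 - 5371315400 + 1327710076 + 607163746 - 104651419 - 38887673 + 4087968 + 1121505 - 53174 - 8349 + 56 + 1
= 1280011042268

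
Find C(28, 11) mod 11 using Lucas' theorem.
2

Using Lucas' theorem:
Write n=28 and k=11 in base 11:
n in base 11: [2, 6]
k in base 11: [1, 0]
C(28,11) mod 11 = ∏ C(n_i, k_i) mod 11
Digit binomials (mod 11): C(2,1) = 2; C(6,0) = 1
Product: 2 × 1 = 2 ≡ 2 (mod 11)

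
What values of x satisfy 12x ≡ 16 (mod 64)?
x ≡ 12 (mod 16)

gcd(12, 64) = 4, which divides 16, so solutions exist.
Divide through by 4: 3x ≡ 4 (mod 16).
Find 3^(-1) mod 16 by the extended Euclidean algorithm:
16 = 5 × 3 + 1  ⟹  1 = (1)·16 + (-5)·3
So (-5)·3 ≡ 1 (mod 16), i.e. 3^(-1) ≡ -5 ≡ 11 (mod 16).
x ≡ 11 × 4 = 44 ≡ 12 (mod 16).
Check: 12 × 12 = 144 ≡ 16 (mod 64).
x ≡ 12 (mod 16), giving 4 solutions mod 64.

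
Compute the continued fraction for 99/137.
[0; 1, 2, 1, 1, 1, 1, 7]

Euclidean algorithm steps:
99 = 0 × 137 + 99
137 = 1 × 99 + 38
99 = 2 × 38 + 23
38 = 1 × 23 + 15
23 = 1 × 15 + 8
15 = 1 × 8 + 7
8 = 1 × 7 + 1
7 = 7 × 1 + 0
Continued fraction: [0; 1, 2, 1, 1, 1, 1, 7]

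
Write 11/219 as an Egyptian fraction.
1/20 + 1/4380

Greedy algorithm:
11/219: ceiling(219/11) = 20, use 1/20
1/4380: ceiling(4380/1) = 4380, use 1/4380
Result: 11/219 = 1/20 + 1/4380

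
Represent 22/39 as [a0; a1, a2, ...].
[0; 1, 1, 3, 2, 2]

Euclidean algorithm steps:
22 = 0 × 39 + 22
39 = 1 × 22 + 17
22 = 1 × 17 + 5
17 = 3 × 5 + 2
5 = 2 × 2 + 1
2 = 2 × 1 + 0
Continued fraction: [0; 1, 1, 3, 2, 2]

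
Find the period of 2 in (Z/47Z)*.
23

47 is prime, so ord(2) divides φ(47) = 46.
Divisors of 46: 1, 2, 23, 46.
Repeated squaring: 2^1 ≡ 2, 2^2 ≡ 4, 2^4 ≡ 16, 2^8 ≡ 21, 2^16 ≡ 18, 2^32 ≡ 42 (mod 47).
Test 2^d mod 47 for each divisor d in increasing order:
2^1 ≡ 2
2^2 ≡ 4
2^23 = 2^16·2^4·2^2·2^1 ≡ 1  ← first divisor giving 1
The order is 23.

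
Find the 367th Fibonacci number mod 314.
209

Matrix identity: Q^n = [[F_(n+1), F_n], [F_n, F_(n-1)]] with Q = [[1,1],[1,0]].
n = 367 = 101101111₂. Square-and-multiply, entries mod 314:
Q^1 = [[1,1],[1,0]]
Q^2 = (Q^1)² = [[2,1],[1,1]]
Q^5 = (Q^2)²·Q = [[8,5],[5,3]]
Q^11 = (Q^5)²·Q = [[144,89],[89,55]]
Q^22 = (Q^11)² = [[83,127],[127,270]]
Q^45 = (Q^22)²·Q = [[25,96],[96,243]]
Q^91 = (Q^45)²·Q = [[87,107],[107,294]]
Q^183 = (Q^91)²·Q = [[125,178],[178,261]]
Q^367 = (Q^183)²·Q = [[151,209],[209,256]]
F_367 mod 314 = Q^367[0][1] = 209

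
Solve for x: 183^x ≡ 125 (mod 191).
40

Baby-step giant-step with step n = ⌈√191⌉ = 14.
Baby steps 183^j mod 191 (j:value) for j=0..13: 0:1, 1:183, 2:64, 3:61, 4:85, 5:84, 6:92, 7:28, 8:158, 9:73, 10:180, 11:88, 12:60, 13:93.
Giant-step multiplier: 183^(-14) ≡ 183^(190-14) = 183^176 ≡ 86 (mod 191).
Giant steps γ_i = 125·86^i mod 191: γ_0=125, γ_1=54, γ_2=60 (in table at j=12).
x = i·n + j = 2·14 + 12 = 40.
Check: 183^40 ≡ 125 (mod 191).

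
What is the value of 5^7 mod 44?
25

Repeated squaring. Binary of 7 = 111.
5^1 ≡ 5 (mod 44); 5^2 ≡ 25 (mod 44); 5^4 ≡ 9 (mod 44)
5^7 = 5^1 × 5^2 × 5^4 ≡ 25 (mod 44)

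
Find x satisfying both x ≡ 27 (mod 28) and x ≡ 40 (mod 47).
839

Using Chinese Remainder Theorem:
M = 28 × 47 = 1316
M1 = 47, M2 = 28
y1 = 47^(-1) mod 28 = 3
y2 = 28^(-1) mod 47 = 42
x = (27×47×3 + 40×28×42) mod 1316 = 839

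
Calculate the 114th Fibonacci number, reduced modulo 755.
377

Matrix identity: Q^n = [[F_(n+1), F_n], [F_n, F_(n-1)]] with Q = [[1,1],[1,0]].
n = 114 = 1110010₂. Square-and-multiply, entries mod 755:
Q^1 = [[1,1],[1,0]]
Q^3 = (Q^1)²·Q = [[3,2],[2,1]]
Q^7 = (Q^3)²·Q = [[21,13],[13,8]]
Q^14 = (Q^7)² = [[610,377],[377,233]]
Q^28 = (Q^14)² = [[74,711],[711,118]]
Q^57 = (Q^28)²·Q = [[474,617],[617,612]]
Q^114 = (Q^57)² = [[610,377],[377,233]]
F_114 mod 755 = Q^114[0][1] = 377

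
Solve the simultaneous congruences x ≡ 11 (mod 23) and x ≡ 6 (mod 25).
356

Using Chinese Remainder Theorem:
M = 23 × 25 = 575
M1 = 25, M2 = 23
y1 = 25^(-1) mod 23 = 12
y2 = 23^(-1) mod 25 = 12
x = (11×25×12 + 6×23×12) mod 575 = 356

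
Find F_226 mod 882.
1

Matrix identity: Q^n = [[F_(n+1), F_n], [F_n, F_(n-1)]] with Q = [[1,1],[1,0]].
n = 226 = 11100010₂. Square-and-multiply, entries mod 882:
Q^1 = [[1,1],[1,0]]
Q^3 = (Q^1)²·Q = [[3,2],[2,1]]
Q^7 = (Q^3)²·Q = [[21,13],[13,8]]
Q^14 = (Q^7)² = [[610,377],[377,233]]
Q^28 = (Q^14)² = [[23,291],[291,614]]
Q^56 = (Q^28)² = [[538,147],[147,391]]
Q^113 = (Q^56)²·Q = [[442,589],[589,735]]
Q^226 = (Q^113)² = [[737,1],[1,736]]
F_226 mod 882 = Q^226[0][1] = 1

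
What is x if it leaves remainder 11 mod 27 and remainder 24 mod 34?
92

Using Chinese Remainder Theorem:
M = 27 × 34 = 918
M1 = 34, M2 = 27
y1 = 34^(-1) mod 27 = 4
y2 = 27^(-1) mod 34 = 29
x = (11×34×4 + 24×27×29) mod 918 = 92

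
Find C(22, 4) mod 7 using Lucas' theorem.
0

Using Lucas' theorem:
Write n=22 and k=4 in base 7:
n in base 7: [3, 1]
k in base 7: [0, 4]
C(22,4) mod 7 = ∏ C(n_i, k_i) mod 7
Digit binomials (mod 7): C(3,0) = 1; C(1,4) = 0 (k_i > n_i)
Product: 1 × 0 = 0 ≡ 0 (mod 7)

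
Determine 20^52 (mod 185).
90

Repeated squaring. Binary of 52 = 110100.
20^1 ≡ 20 (mod 185); 20^2 ≡ 30 (mod 185); 20^4 ≡ 160 (mod 185); 20^8 ≡ 70 (mod 185); 20^16 ≡ 90 (mod 185); 20^32 ≡ 145 (mod 185)
20^52 = 20^4 × 20^16 × 20^32 ≡ 90 (mod 185)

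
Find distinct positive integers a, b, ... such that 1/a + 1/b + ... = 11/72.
1/7 + 1/101 + 1/50904

Greedy algorithm:
11/72: ceiling(72/11) = 7, use 1/7
5/504: ceiling(504/5) = 101, use 1/101
1/50904: ceiling(50904/1) = 50904, use 1/50904
Result: 11/72 = 1/7 + 1/101 + 1/50904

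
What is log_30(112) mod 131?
50

Baby-step giant-step with step n = ⌈√131⌉ = 12.
Baby steps 30^j mod 131 (j:value) for j=0..11: 0:1, 1:30, 2:114, 3:14, 4:27, 5:24, 6:65, 7:116, 8:74, 9:124, 10:52, 11:119.
Giant-step multiplier: 30^(-12) ≡ 30^(130-12) = 30^118 ≡ 4 (mod 131).
Giant steps γ_i = 112·4^i mod 131: γ_0=112, γ_1=55, γ_2=89, γ_3=94, γ_4=114 (in table at j=2).
x = i·n + j = 4·12 + 2 = 50.
Check: 30^50 ≡ 112 (mod 131).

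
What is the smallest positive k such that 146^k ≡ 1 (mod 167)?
166

167 is prime, so ord(146) divides φ(167) = 166.
Divisors of 166: 1, 2, 83, 166.
Repeated squaring: 146^1 ≡ 146, 146^2 ≡ 107, 146^4 ≡ 93, 146^8 ≡ 132, 146^16 ≡ 56, 146^32 ≡ 130, 146^64 ≡ 33, 146^128 ≡ 87 (mod 167).
Test 146^d mod 167 for each divisor d in increasing order:
146^1 ≡ 146
146^2 ≡ 107
146^83 = 146^64·146^16·146^2·146^1 ≡ 166
146^166 = 146^128·146^32·146^4·146^2 ≡ 1  ← first divisor giving 1
The order is 166.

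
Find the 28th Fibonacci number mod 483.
480

Matrix identity: Q^n = [[F_(n+1), F_n], [F_n, F_(n-1)]] with Q = [[1,1],[1,0]].
n = 28 = 11100₂. Square-and-multiply, entries mod 483:
Q^1 = [[1,1],[1,0]]
Q^3 = (Q^1)²·Q = [[3,2],[2,1]]
Q^7 = (Q^3)²·Q = [[21,13],[13,8]]
Q^14 = (Q^7)² = [[127,377],[377,233]]
Q^28 = (Q^14)² = [[317,480],[480,320]]
F_28 mod 483 = Q^28[0][1] = 480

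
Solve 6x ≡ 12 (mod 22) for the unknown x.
x ≡ 2 (mod 11)

gcd(6, 22) = 2, which divides 12, so solutions exist.
Divide through by 2: 3x ≡ 6 (mod 11).
Find 3^(-1) mod 11 by the extended Euclidean algorithm:
11 = 3 × 3 + 2  ⟹  2 = (1)·11 + (-3)·3
3 = 1 × 2 + 1  ⟹  1 = (-1)·11 + (4)·3
So (4)·3 ≡ 1 (mod 11), i.e. 3^(-1) ≡ 4 (mod 11).
x ≡ 4 × 6 = 24 ≡ 2 (mod 11).
Check: 6 × 2 = 12 ≡ 12 (mod 22).
x ≡ 2 (mod 11), giving 2 solutions mod 22.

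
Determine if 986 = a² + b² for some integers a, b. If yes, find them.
5² + 31² (a=5, b=31)

Factorization: 986 = 2 × 17 × 29
By Fermat: n is sum of two squares iff every prime p ≡ 3 (mod 4) appears to even power.
All primes ≡ 3 (mod 4) appear to even power.
Search a = 0, 1, 2, … for 986 - a² a perfect square: first hit at a = 5: 986 - 25 = 961 = 31².
986 = 5² + 31² = 25 + 961 ✓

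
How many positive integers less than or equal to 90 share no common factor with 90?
24

90 = 2 × 3^2 × 5
φ(n) = n × ∏(1 - 1/p) for each prime p dividing n
φ(90) = 90 × (1 - 1/2) × (1 - 1/3) × (1 - 1/5) = 24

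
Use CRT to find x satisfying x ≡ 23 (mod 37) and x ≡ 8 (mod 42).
134

Using Chinese Remainder Theorem:
M = 37 × 42 = 1554
M1 = 42, M2 = 37
y1 = 42^(-1) mod 37 = 15
y2 = 37^(-1) mod 42 = 25
x = (23×42×15 + 8×37×25) mod 1554 = 134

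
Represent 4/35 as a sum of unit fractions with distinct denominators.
1/9 + 1/315

Greedy algorithm:
4/35: ceiling(35/4) = 9, use 1/9
1/315: ceiling(315/1) = 315, use 1/315
Result: 4/35 = 1/9 + 1/315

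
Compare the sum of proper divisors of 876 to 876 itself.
abundant

Proper divisors of 876: sum = 1 + 2 + 3 + 4 + 6 + 12 + 73 + 146 + 219 + 292 + 438 = 1196
Since 1196 > 876, 876 is abundant.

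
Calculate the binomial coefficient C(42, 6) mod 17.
11

Using Lucas' theorem:
Write n=42 and k=6 in base 17:
n in base 17: [2, 8]
k in base 17: [0, 6]
C(42,6) mod 17 = ∏ C(n_i, k_i) mod 17
Digit binomials (mod 17): C(2,0) = 1; C(8,6) = 28 ≡ 11
Product: 1 × 11 = 11 ≡ 11 (mod 17)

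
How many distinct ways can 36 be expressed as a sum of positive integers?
17977

p(n) counts ways to write n as a sum of positive integers (order ignored).
Euler's pentagonal recurrence: p(k) = p(k-1) + p(k-2) - p(k-5) - p(k-7) + p(k-12) + p(k-15) - ... (offsets j(3j∓1)/2, signs ++--, p(0)=1, p(<0)=0).
DP table for k = 0..35: p(0)=1, p(1)=1, p(2)=2, p(3)=3, p(4)=5, p(5)=7, p(6)=11, p(7)=15, p(8)=22, p(9)=30, p(10)=42, p(11)=56, p(12)=77, p(13)=101, p(14)=135, p(15)=176, p(16)=231, p(17)=297, p(18)=385, p(19)=490, p(20)=627, p(21)=792, p(22)=1002, p(23)=1255, p(24)=1575, p(25)=1958, p(26)=2436, p(27)=3010, p(28)=3718, p(29)=4565, p(30)=5604, p(31)=6842, p(32)=8349, p(33)=10143, p(34)=12310, p(35)=14883.
Final step: p(36) = p(35) + p(34) - p(31) - p(29) + p(24) + p(21) - p(14) - p(10) + p(1)
= 14883 + 12310 - 6842 - 4565 + 1575 + 792 - 135 - 42 + 1
= 17977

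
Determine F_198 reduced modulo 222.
164

Matrix identity: Q^n = [[F_(n+1), F_n], [F_n, F_(n-1)]] with Q = [[1,1],[1,0]].
n = 198 = 11000110₂. Square-and-multiply, entries mod 222:
Q^1 = [[1,1],[1,0]]
Q^3 = (Q^1)²·Q = [[3,2],[2,1]]
Q^6 = (Q^3)² = [[13,8],[8,5]]
Q^12 = (Q^6)² = [[11,144],[144,89]]
Q^24 = (Q^12)² = [[211,192],[192,19]]
Q^49 = (Q^24)²·Q = [[115,133],[133,204]]
Q^99 = (Q^49)²·Q = [[81,56],[56,25]]
Q^198 = (Q^99)² = [[151,164],[164,209]]
F_198 mod 222 = Q^198[0][1] = 164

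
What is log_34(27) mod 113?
99

Baby-step giant-step with step n = ⌈√113⌉ = 11.
Baby steps 34^j mod 113 (j:value) for j=0..10: 0:1, 1:34, 2:26, 3:93, 4:111, 5:45, 6:61, 7:40, 8:4, 9:23, 10:104.
Giant-step multiplier: 34^(-11) ≡ 34^(112-11) = 34^101 ≡ 24 (mod 113).
Giant steps γ_i = 27·24^i mod 113: γ_0=27, γ_1=83, γ_2=71, γ_3=9, γ_4=103, γ_5=99, γ_6=3, γ_7=72, γ_8=33, γ_9=1 (in table at j=0).
x = i·n + j = 9·11 + 0 = 99.
Check: 34^99 ≡ 27 (mod 113).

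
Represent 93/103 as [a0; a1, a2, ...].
[0; 1, 9, 3, 3]

Euclidean algorithm steps:
93 = 0 × 103 + 93
103 = 1 × 93 + 10
93 = 9 × 10 + 3
10 = 3 × 3 + 1
3 = 3 × 1 + 0
Continued fraction: [0; 1, 9, 3, 3]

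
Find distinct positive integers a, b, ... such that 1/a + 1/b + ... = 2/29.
1/15 + 1/435

Greedy algorithm:
2/29: ceiling(29/2) = 15, use 1/15
1/435: ceiling(435/1) = 435, use 1/435
Result: 2/29 = 1/15 + 1/435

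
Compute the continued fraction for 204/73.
[2; 1, 3, 1, 6, 2]

Euclidean algorithm steps:
204 = 2 × 73 + 58
73 = 1 × 58 + 15
58 = 3 × 15 + 13
15 = 1 × 13 + 2
13 = 6 × 2 + 1
2 = 2 × 1 + 0
Continued fraction: [2; 1, 3, 1, 6, 2]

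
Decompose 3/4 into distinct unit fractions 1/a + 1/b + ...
1/2 + 1/4

Greedy algorithm:
3/4: ceiling(4/3) = 2, use 1/2
1/4: ceiling(4/1) = 4, use 1/4
Result: 3/4 = 1/2 + 1/4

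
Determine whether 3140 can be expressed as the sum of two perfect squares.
2² + 56² (a=2, b=56)

Factorization: 3140 = 2^2 × 5 × 157
By Fermat: n is sum of two squares iff every prime p ≡ 3 (mod 4) appears to even power.
All primes ≡ 3 (mod 4) appear to even power.
Search a = 0, 1, 2, … for 3140 - a² a perfect square: first hit at a = 2: 3140 - 4 = 3136 = 56².
3140 = 2² + 56² = 4 + 3136 ✓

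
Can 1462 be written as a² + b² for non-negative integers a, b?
Not possible

Factorization: 1462 = 2 × 17 × 43
By Fermat: n is sum of two squares iff every prime p ≡ 3 (mod 4) appears to even power.
Prime(s) ≡ 3 (mod 4) with odd exponent: [(43, 1)]
Therefore 1462 cannot be expressed as a² + b².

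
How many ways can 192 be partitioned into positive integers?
1987276856363

p(n) counts ways to write n as a sum of positive integers (order ignored).
Euler's pentagonal recurrence: p(k) = p(k-1) + p(k-2) - p(k-5) - p(k-7) + p(k-12) + p(k-15) - ... (offsets j(3j∓1)/2, signs ++--, p(0)=1, p(<0)=0).
DP table for k = 0..191: p(0)=1, p(1)=1, p(2)=2, p(3)=3, p(4)=5, p(5)=7, p(6)=11, p(7)=15, p(8)=22, p(9)=30, p(10)=42, p(11)=56, p(12)=77, p(13)=101, p(14)=135, p(15)=176, p(16)=231, p(17)=297, p(18)=385, p(19)=490, p(20)=627, p(21)=792, p(22)=1002, p(23)=1255, p(24)=1575, p(25)=1958, p(26)=2436, p(27)=3010, p(28)=3718, p(29)=4565, p(30)=5604, p(31)=6842, p(32)=8349, p(33)=10143, p(34)=12310, p(35)=14883, p(36)=17977, p(37)=21637, p(38)=26015, p(39)=31185, p(40)=37338, p(41)=44583, p(42)=53174, p(43)=63261, p(44)=75175, p(45)=89134, p(46)=105558, p(47)=124754, p(48)=147273, p(49)=173525, p(50)=204226, p(51)=239943, p(52)=281589, p(53)=329931, p(54)=386155, p(55)=451276, p(56)=526823, p(57)=614154, p(58)=715220, p(59)=831820, p(60)=966467, p(61)=1121505, p(62)=1300156, p(63)=1505499, p(64)=1741630, p(65)=2012558, p(66)=2323520, p(67)=2679689, p(68)=3087735, p(69)=3554345, p(70)=4087968, p(71)=4697205, p(72)=5392783, p(73)=6185689, p(74)=7089500, p(75)=8118264, p(76)=9289091, p(77)=10619863, p(78)=12132164, p(79)=13848650, p(80)=15796476, p(81)=18004327, p(82)=20506255, p(83)=23338469, p(84)=26543660, p(85)=30167357, p(86)=34262962, p(87)=38887673, p(88)=44108109, p(89)=49995925, p(90)=56634173, p(91)=64112359, p(92)=72533807, p(93)=82010177, p(94)=92669720, p(95)=104651419, p(96)=118114304, p(97)=133230930, p(98)=150198136, p(99)=169229875, p(100)=190569292, p(101)=214481126, p(102)=241265379, p(103)=271248950, p(104)=304801365, p(105)=342325709, p(106)=384276336, p(107)=431149389, p(108)=483502844, p(109)=541946240, p(110)=607163746, p(111)=679903203, p(112)=761002156, p(113)=851376628, p(114)=952050665, p(115)=1064144451, p(116)=1188908248, p(117)=1327710076, p(118)=1482074143, p(119)=1653668665, p(120)=1844349560, p(121)=2056148051, p(122)=2291320912, p(123)=2552338241, p(124)=2841940500, p(125)=3163127352, p(126)=3519222692, p(127)=3913864295, p(128)=4351078600, p(129)=4835271870, p(130)=5371315400, p(131)=5964539504, p(132)=6620830889, p(133)=7346629512, p(134)=8149040695, p(135)=9035836076, p(136)=10015581680, p(137)=11097645016, p(138)=12292341831, p(139)=13610949895, p(140)=15065878135, p(141)=16670689208, p(142)=18440293320, p(143)=20390982757, p(144)=22540654445, p(145)=24908858009, p(146)=27517052599, p(147)=30388671978, p(148)=33549419497, p(149)=37027355200, p(150)=40853235313, p(151)=45060624582, p(152)=49686288421, p(153)=54770336324, p(154)=60356673280, p(155)=66493182097, p(156)=73232243759, p(157)=80630964769, p(158)=88751778802, p(159)=97662728555, p(160)=107438159466, p(161)=118159068427, p(162)=129913904637, p(163)=142798995930, p(164)=156919475295, p(165)=172389800255, p(166)=189334822579, p(167)=207890420102, p(168)=228204732751, p(169)=250438925115, p(170)=274768617130, p(171)=301384802048, p(172)=330495499613, p(173)=362326859895, p(174)=397125074750, p(175)=435157697830, p(176)=476715857290, p(177)=522115831195, p(178)=571701605655, p(179)=625846753120, p(180)=684957390936, p(181)=749474411781, p(182)=819876908323, p(183)=896684817527, p(184)=980462880430, p(185)=1071823774337, p(186)=1171432692373, p(187)=1280011042268, p(188)=1398341745571, p(189)=1527273599625, p(190)=1667727404093, p(191)=1820701100652.
Final step: p(192) = p(191) + p(190) - p(187) - p(185) + p(180) + p(177) - p(170) - p(166) + p(157) + p(152) - p(141) - p(135) + p(122) + p(115) - p(100) - p(92) + p(75) + p(66) - p(47) - p(37) + p(16) + p(5)
= 1820701100652 + 1667727404093 - 1280011042268 - 1071823774337 + 684957390936 + 522115831195 - 274768617130 - 189334822579 + 80630964769 + 49686288421 - 16670689208 - 9035836076 + 2291320912 + 1064144451 - 190569292 - 72533807 + 8118264 + 2323520 - 124754 - 21637 + 231 + 7
= 1987276856363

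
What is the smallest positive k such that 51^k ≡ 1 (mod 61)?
60

61 is prime, so ord(51) divides φ(61) = 60.
Divisors of 60: 1, 2, 3, 4, 5, 6, 10, 12, 15, 20, 30, 60.
Repeated squaring: 51^1 ≡ 51, 51^2 ≡ 39, 51^4 ≡ 57, 51^8 ≡ 16, 51^16 ≡ 12, 51^32 ≡ 22 (mod 61).
Test 51^d mod 61 for each divisor d in increasing order:
51^1 ≡ 51
51^2 ≡ 39
51^3 = 51^2·51^1 ≡ 37
51^4 ≡ 57
51^5 = 51^4·51^1 ≡ 40
51^6 = 51^4·51^2 ≡ 27
51^10 = 51^8·51^2 ≡ 14
51^12 = 51^8·51^4 ≡ 58
51^15 = 51^8·51^4·51^2·51^1 ≡ 11
51^20 = 51^16·51^4 ≡ 13
51^30 = 51^16·51^8·51^4·51^2 ≡ 60
51^60 = 51^32·51^16·51^8·51^4 ≡ 1  ← first divisor giving 1
The order is 60.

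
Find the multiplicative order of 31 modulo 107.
106

107 is prime, so ord(31) divides φ(107) = 106.
Divisors of 106: 1, 2, 53, 106.
Repeated squaring: 31^1 ≡ 31, 31^2 ≡ 105, 31^4 ≡ 4, 31^8 ≡ 16, 31^16 ≡ 42, 31^32 ≡ 52, 31^64 ≡ 29 (mod 107).
Test 31^d mod 107 for each divisor d in increasing order:
31^1 ≡ 31
31^2 ≡ 105
31^53 = 31^32·31^16·31^4·31^1 ≡ 106
31^106 = 31^64·31^32·31^8·31^2 ≡ 1  ← first divisor giving 1
The order is 106.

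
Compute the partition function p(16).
231

p(n) counts ways to write n as a sum of positive integers (order ignored).
Euler's pentagonal recurrence: p(k) = p(k-1) + p(k-2) - p(k-5) - p(k-7) + p(k-12) + p(k-15) - ... (offsets j(3j∓1)/2, signs ++--, p(0)=1, p(<0)=0).
DP table for k = 0..15: p(0)=1, p(1)=1, p(2)=2, p(3)=3, p(4)=5, p(5)=7, p(6)=11, p(7)=15, p(8)=22, p(9)=30, p(10)=42, p(11)=56, p(12)=77, p(13)=101, p(14)=135, p(15)=176.
Final step: p(16) = p(15) + p(14) - p(11) - p(9) + p(4) + p(1)
= 176 + 135 - 56 - 30 + 5 + 1
= 231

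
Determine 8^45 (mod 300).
68

Repeated squaring. Binary of 45 = 101101.
8^1 ≡ 8 (mod 300); 8^2 ≡ 64 (mod 300); 8^4 ≡ 196 (mod 300); 8^8 ≡ 16 (mod 300); 8^16 ≡ 256 (mod 300); 8^32 ≡ 136 (mod 300)
8^45 = 8^1 × 8^4 × 8^8 × 8^32 ≡ 68 (mod 300)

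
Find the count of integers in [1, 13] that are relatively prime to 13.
12

13 = 13
φ(n) = n × ∏(1 - 1/p) for each prime p dividing n
φ(13) = 13 × (1 - 1/13) = 12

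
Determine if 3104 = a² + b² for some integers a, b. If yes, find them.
20² + 52² (a=20, b=52)

Factorization: 3104 = 2^5 × 97
By Fermat: n is sum of two squares iff every prime p ≡ 3 (mod 4) appears to even power.
All primes ≡ 3 (mod 4) appear to even power.
Search a = 0, 1, 2, … for 3104 - a² a perfect square: first hit at a = 20: 3104 - 400 = 2704 = 52².
3104 = 20² + 52² = 400 + 2704 ✓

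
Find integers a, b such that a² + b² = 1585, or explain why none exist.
8² + 39² (a=8, b=39)

Factorization: 1585 = 5 × 317
By Fermat: n is sum of two squares iff every prime p ≡ 3 (mod 4) appears to even power.
All primes ≡ 3 (mod 4) appear to even power.
Search a = 0, 1, 2, … for 1585 - a² a perfect square: first hit at a = 8: 1585 - 64 = 1521 = 39².
1585 = 8² + 39² = 64 + 1521 ✓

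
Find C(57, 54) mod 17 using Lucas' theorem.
3

Using Lucas' theorem:
Write n=57 and k=54 in base 17:
n in base 17: [3, 6]
k in base 17: [3, 3]
C(57,54) mod 17 = ∏ C(n_i, k_i) mod 17
Digit binomials (mod 17): C(3,3) = 1; C(6,3) = 20 ≡ 3
Product: 1 × 3 = 3 ≡ 3 (mod 17)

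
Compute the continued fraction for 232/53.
[4; 2, 1, 1, 1, 6]

Euclidean algorithm steps:
232 = 4 × 53 + 20
53 = 2 × 20 + 13
20 = 1 × 13 + 7
13 = 1 × 7 + 6
7 = 1 × 6 + 1
6 = 6 × 1 + 0
Continued fraction: [4; 2, 1, 1, 1, 6]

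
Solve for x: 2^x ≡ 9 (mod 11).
6

Baby-step giant-step with step n = ⌈√11⌉ = 4.
Baby steps 2^j mod 11 (j:value) for j=0..3: 0:1, 1:2, 2:4, 3:8.
Giant-step multiplier: 2^(-4) ≡ 2^(10-4) = 2^6 ≡ 9 (mod 11).
Giant steps γ_i = 9·9^i mod 11: γ_0=9, γ_1=4 (in table at j=2).
x = i·n + j = 1·4 + 2 = 6.
Check: 2^6 ≡ 9 (mod 11).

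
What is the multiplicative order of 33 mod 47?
46

47 is prime, so ord(33) divides φ(47) = 46.
Divisors of 46: 1, 2, 23, 46.
Repeated squaring: 33^1 ≡ 33, 33^2 ≡ 8, 33^4 ≡ 17, 33^8 ≡ 7, 33^16 ≡ 2, 33^32 ≡ 4 (mod 47).
Test 33^d mod 47 for each divisor d in increasing order:
33^1 ≡ 33
33^2 ≡ 8
33^23 = 33^16·33^4·33^2·33^1 ≡ 46
33^46 = 33^32·33^8·33^4·33^2 ≡ 1  ← first divisor giving 1
The order is 46.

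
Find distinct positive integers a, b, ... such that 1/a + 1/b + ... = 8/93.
1/12 + 1/372

Greedy algorithm:
8/93: ceiling(93/8) = 12, use 1/12
1/372: ceiling(372/1) = 372, use 1/372
Result: 8/93 = 1/12 + 1/372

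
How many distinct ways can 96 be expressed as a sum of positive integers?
118114304

p(n) counts ways to write n as a sum of positive integers (order ignored).
Euler's pentagonal recurrence: p(k) = p(k-1) + p(k-2) - p(k-5) - p(k-7) + p(k-12) + p(k-15) - ... (offsets j(3j∓1)/2, signs ++--, p(0)=1, p(<0)=0).
DP table for k = 0..95: p(0)=1, p(1)=1, p(2)=2, p(3)=3, p(4)=5, p(5)=7, p(6)=11, p(7)=15, p(8)=22, p(9)=30, p(10)=42, p(11)=56, p(12)=77, p(13)=101, p(14)=135, p(15)=176, p(16)=231, p(17)=297, p(18)=385, p(19)=490, p(20)=627, p(21)=792, p(22)=1002, p(23)=1255, p(24)=1575, p(25)=1958, p(26)=2436, p(27)=3010, p(28)=3718, p(29)=4565, p(30)=5604, p(31)=6842, p(32)=8349, p(33)=10143, p(34)=12310, p(35)=14883, p(36)=17977, p(37)=21637, p(38)=26015, p(39)=31185, p(40)=37338, p(41)=44583, p(42)=53174, p(43)=63261, p(44)=75175, p(45)=89134, p(46)=105558, p(47)=124754, p(48)=147273, p(49)=173525, p(50)=204226, p(51)=239943, p(52)=281589, p(53)=329931, p(54)=386155, p(55)=451276, p(56)=526823, p(57)=614154, p(58)=715220, p(59)=831820, p(60)=966467, p(61)=1121505, p(62)=1300156, p(63)=1505499, p(64)=1741630, p(65)=2012558, p(66)=2323520, p(67)=2679689, p(68)=3087735, p(69)=3554345, p(70)=4087968, p(71)=4697205, p(72)=5392783, p(73)=6185689, p(74)=7089500, p(75)=8118264, p(76)=9289091, p(77)=10619863, p(78)=12132164, p(79)=13848650, p(80)=15796476, p(81)=18004327, p(82)=20506255, p(83)=23338469, p(84)=26543660, p(85)=30167357, p(86)=34262962, p(87)=38887673, p(88)=44108109, p(89)=49995925, p(90)=56634173, p(91)=64112359, p(92)=72533807, p(93)=82010177, p(94)=92669720, p(95)=104651419.
Final step: p(96) = p(95) + p(94) - p(91) - p(89) + p(84) + p(81) - p(74) - p(70) + p(61) + p(56) - p(45) - p(39) + p(26) + p(19) - p(4)
= 104651419 + 92669720 - 64112359 - 49995925 + 26543660 + 18004327 - 7089500 - 4087968 + 1121505 + 526823 - 89134 - 31185 + 2436 + 490 - 5
= 118114304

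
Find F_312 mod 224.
0

Matrix identity: Q^n = [[F_(n+1), F_n], [F_n, F_(n-1)]] with Q = [[1,1],[1,0]].
n = 312 = 100111000₂. Square-and-multiply, entries mod 224:
Q^1 = [[1,1],[1,0]]
Q^2 = (Q^1)² = [[2,1],[1,1]]
Q^4 = (Q^2)² = [[5,3],[3,2]]
Q^9 = (Q^4)²·Q = [[55,34],[34,21]]
Q^19 = (Q^9)²·Q = [[45,149],[149,120]]
Q^39 = (Q^19)²·Q = [[203,34],[34,169]]
Q^78 = (Q^39)² = [[29,104],[104,149]]
Q^156 = (Q^78)² = [[9,144],[144,89]]
Q^312 = (Q^156)² = [[209,0],[0,209]]
F_312 mod 224 = Q^312[0][1] = 0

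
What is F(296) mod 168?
21

Matrix identity: Q^n = [[F_(n+1), F_n], [F_n, F_(n-1)]] with Q = [[1,1],[1,0]].
n = 296 = 100101000₂. Square-and-multiply, entries mod 168:
Q^1 = [[1,1],[1,0]]
Q^2 = (Q^1)² = [[2,1],[1,1]]
Q^4 = (Q^2)² = [[5,3],[3,2]]
Q^9 = (Q^4)²·Q = [[55,34],[34,21]]
Q^18 = (Q^9)² = [[149,64],[64,85]]
Q^37 = (Q^18)²·Q = [[113,89],[89,24]]
Q^74 = (Q^37)² = [[26,97],[97,97]]
Q^148 = (Q^74)² = [[5,3],[3,2]]
Q^296 = (Q^148)² = [[34,21],[21,13]]
F_296 mod 168 = Q^296[0][1] = 21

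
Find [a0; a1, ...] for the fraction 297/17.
[17; 2, 8]

Euclidean algorithm steps:
297 = 17 × 17 + 8
17 = 2 × 8 + 1
8 = 8 × 1 + 0
Continued fraction: [17; 2, 8]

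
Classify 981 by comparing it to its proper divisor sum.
deficient

Proper divisors of 981: sum = 1 + 3 + 9 + 109 + 327 = 449
Since 449 < 981, 981 is deficient.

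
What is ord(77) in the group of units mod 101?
50

101 is prime, so ord(77) divides φ(101) = 100.
Divisors of 100: 1, 2, 4, 5, 10, 20, 25, 50, 100.
Repeated squaring: 77^1 ≡ 77, 77^2 ≡ 71, 77^4 ≡ 92, 77^8 ≡ 81, 77^16 ≡ 97, 77^32 ≡ 16, 77^64 ≡ 54 (mod 101).
Test 77^d mod 101 for each divisor d in increasing order:
77^1 ≡ 77
77^2 ≡ 71
77^4 ≡ 92
77^5 = 77^4·77^1 ≡ 14
77^10 = 77^8·77^2 ≡ 95
77^20 = 77^16·77^4 ≡ 36
77^25 = 77^16·77^8·77^1 ≡ 100
77^50 = 77^32·77^16·77^2 ≡ 1  ← first divisor giving 1
The order is 50.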